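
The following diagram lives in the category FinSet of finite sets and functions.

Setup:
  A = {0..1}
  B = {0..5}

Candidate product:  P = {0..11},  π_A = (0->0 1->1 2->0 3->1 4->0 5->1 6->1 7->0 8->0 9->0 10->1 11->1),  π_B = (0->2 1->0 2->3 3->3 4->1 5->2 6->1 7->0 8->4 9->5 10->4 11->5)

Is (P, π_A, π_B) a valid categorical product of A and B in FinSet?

Answer: VALID PRODUCT

Trace:
|A|·|B| = 2·6 = 12;  |P| = 12
Check the pairing map k ↦ (π_A(k), π_B(k)):
  0 -> (0,2)
  1 -> (1,0)
  2 -> (0,3)
  3 -> (1,3)
  4 -> (0,1)
  5 -> (1,2)
  6 -> (1,1)
  7 -> (0,0)
  8 -> (0,4)
  9 -> (0,5)
  10 -> (1,4)
  11 -> (1,5)
distinct pairs in image: 12 / 12 needed
  → bijection onto A×B; projections well-typed.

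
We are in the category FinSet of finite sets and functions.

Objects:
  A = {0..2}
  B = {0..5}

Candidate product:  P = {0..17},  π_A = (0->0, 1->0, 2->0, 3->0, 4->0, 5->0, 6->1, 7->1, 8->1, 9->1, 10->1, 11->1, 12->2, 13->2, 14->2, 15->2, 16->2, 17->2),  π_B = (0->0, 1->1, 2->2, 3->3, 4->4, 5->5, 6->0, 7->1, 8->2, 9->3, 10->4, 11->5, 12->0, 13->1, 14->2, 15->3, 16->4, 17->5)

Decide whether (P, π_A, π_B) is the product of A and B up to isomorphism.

|A|·|B| = 3·6 = 18;  |P| = 18
Check the pairing map k ↦ (π_A(k), π_B(k)):
  0 -> (0,0)
  1 -> (0,1)
  2 -> (0,2)
  3 -> (0,3)
  4 -> (0,4)
  5 -> (0,5)
  6 -> (1,0)
  7 -> (1,1)
  8 -> (1,2)
  9 -> (1,3)
  10 -> (1,4)
  11 -> (1,5)
  12 -> (2,0)
  13 -> (2,1)
  14 -> (2,2)
  15 -> (2,3)
  16 -> (2,4)
  17 -> (2,5)
distinct pairs in image: 18 / 18 needed
  → bijection onto A×B; projections well-typed.

Answer: VALID PRODUCT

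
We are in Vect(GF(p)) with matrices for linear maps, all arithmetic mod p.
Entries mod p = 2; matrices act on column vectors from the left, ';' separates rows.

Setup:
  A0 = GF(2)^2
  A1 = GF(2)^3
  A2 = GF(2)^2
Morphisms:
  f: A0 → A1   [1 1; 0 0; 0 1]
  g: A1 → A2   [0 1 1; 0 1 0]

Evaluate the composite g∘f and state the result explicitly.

Answer: [0 1; 0 0]

Derivation:
  e0=(1,0) f→(1,0,0) g→(0,0)
  e1=(0,1) f→(1,0,1) g→(1,0)
composite: [0 1; 0 0]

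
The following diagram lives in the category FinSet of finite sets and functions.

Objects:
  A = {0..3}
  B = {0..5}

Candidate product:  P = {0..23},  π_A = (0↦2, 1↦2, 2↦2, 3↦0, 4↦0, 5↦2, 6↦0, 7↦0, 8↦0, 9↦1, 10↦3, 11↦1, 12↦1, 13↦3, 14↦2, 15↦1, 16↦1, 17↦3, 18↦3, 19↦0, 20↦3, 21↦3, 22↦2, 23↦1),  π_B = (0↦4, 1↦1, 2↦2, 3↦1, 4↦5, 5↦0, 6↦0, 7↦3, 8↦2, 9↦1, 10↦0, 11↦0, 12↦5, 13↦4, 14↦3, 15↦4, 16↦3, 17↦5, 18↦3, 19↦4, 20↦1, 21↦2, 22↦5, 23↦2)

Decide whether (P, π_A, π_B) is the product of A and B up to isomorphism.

Answer: VALID PRODUCT

Derivation:
|A|·|B| = 4·6 = 24;  |P| = 24
Check the pairing map k ↦ (π_A(k), π_B(k)):
  0 ↦ (2,4)
  1 ↦ (2,1)
  2 ↦ (2,2)
  3 ↦ (0,1)
  4 ↦ (0,5)
  5 ↦ (2,0)
  6 ↦ (0,0)
  7 ↦ (0,3)
  8 ↦ (0,2)
  9 ↦ (1,1)
  10 ↦ (3,0)
  11 ↦ (1,0)
  12 ↦ (1,5)
  13 ↦ (3,4)
  14 ↦ (2,3)
  15 ↦ (1,4)
  16 ↦ (1,3)
  17 ↦ (3,5)
  18 ↦ (3,3)
  19 ↦ (0,4)
  20 ↦ (3,1)
  21 ↦ (3,2)
  22 ↦ (2,5)
  23 ↦ (1,2)
distinct pairs in image: 24 / 24 needed
  → bijection onto A×B; projections well-typed.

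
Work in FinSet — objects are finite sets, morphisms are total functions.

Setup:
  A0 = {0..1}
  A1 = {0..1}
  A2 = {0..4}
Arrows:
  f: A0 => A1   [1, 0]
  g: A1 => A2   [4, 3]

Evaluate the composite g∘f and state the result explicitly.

  0 f=>1 g=>3
  1 f=>0 g=>4
⟦path⟧: [3, 4]

Answer: [3, 4]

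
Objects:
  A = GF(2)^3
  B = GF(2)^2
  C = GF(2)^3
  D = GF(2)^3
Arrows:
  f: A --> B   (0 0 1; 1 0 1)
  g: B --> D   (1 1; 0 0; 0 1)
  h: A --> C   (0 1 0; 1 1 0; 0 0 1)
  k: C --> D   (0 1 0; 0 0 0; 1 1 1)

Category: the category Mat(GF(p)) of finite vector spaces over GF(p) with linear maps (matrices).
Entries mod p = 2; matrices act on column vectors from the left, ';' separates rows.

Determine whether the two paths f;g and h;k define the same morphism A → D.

Along f;g (path 1):
  e0=[1,0,0] f-->[0,1] g-->[1,0,1]
  e1=[0,1,0] f-->[0,0] g-->[0,0,0]
  e2=[0,0,1] f-->[1,1] g-->[0,0,1]
  ⟦path⟧₁ = (1 0 0; 0 0 0; 1 0 1)
Along h;k (path 2):
  e0=[1,0,0] h-->[0,1,0] k-->[1,0,1]
  e1=[0,1,0] h-->[1,1,0] k-->[1,0,0]
  e2=[0,0,1] h-->[0,0,1] k-->[0,0,1]
  ⟦path⟧₂ = (1 1 0; 0 0 0; 1 0 1)
Equal? differ; not commutative

Answer: DOES NOT COMMUTE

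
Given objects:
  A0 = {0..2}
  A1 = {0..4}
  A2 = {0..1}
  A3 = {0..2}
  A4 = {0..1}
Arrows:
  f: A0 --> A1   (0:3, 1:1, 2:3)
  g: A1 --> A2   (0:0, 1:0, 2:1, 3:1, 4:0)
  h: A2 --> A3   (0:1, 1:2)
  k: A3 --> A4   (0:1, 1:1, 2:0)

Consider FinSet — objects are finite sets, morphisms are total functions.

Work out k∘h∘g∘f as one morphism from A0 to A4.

  0 f-->3 g-->1 h-->2 k-->0
  1 f-->1 g-->0 h-->1 k-->1
  2 f-->3 g-->1 h-->2 k-->0
composite: (0:0, 1:1, 2:0)

Answer: (0:0, 1:1, 2:0)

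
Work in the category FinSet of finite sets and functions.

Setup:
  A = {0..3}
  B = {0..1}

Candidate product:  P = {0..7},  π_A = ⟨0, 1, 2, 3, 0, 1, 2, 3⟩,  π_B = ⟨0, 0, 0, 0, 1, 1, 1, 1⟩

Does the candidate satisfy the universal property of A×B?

Answer: VALID PRODUCT

Derivation:
|A|·|B| = 4·2 = 8;  |P| = 8
Check the pairing map k ↦ (π_A(k), π_B(k)):
  0 : (0,0)
  1 : (1,0)
  2 : (2,0)
  3 : (3,0)
  4 : (0,1)
  5 : (1,1)
  6 : (2,1)
  7 : (3,1)
distinct pairs in image: 8 / 8 needed
  → bijection onto A×B; projections well-typed.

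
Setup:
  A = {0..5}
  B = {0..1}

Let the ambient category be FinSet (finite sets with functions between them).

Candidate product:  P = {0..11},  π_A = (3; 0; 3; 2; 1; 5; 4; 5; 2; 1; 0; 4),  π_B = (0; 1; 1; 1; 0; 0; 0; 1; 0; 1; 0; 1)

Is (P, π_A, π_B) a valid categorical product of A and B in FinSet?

|A|·|B| = 6·2 = 12;  |P| = 12
Check the pairing map k ↦ (π_A(k), π_B(k)):
  0 ↦ (3,0)
  1 ↦ (0,1)
  2 ↦ (3,1)
  3 ↦ (2,1)
  4 ↦ (1,0)
  5 ↦ (5,0)
  6 ↦ (4,0)
  7 ↦ (5,1)
  8 ↦ (2,0)
  9 ↦ (1,1)
  10 ↦ (0,0)
  11 ↦ (4,1)
distinct pairs in image: 12 / 12 needed
  → bijection onto A×B; projections well-typed.

Answer: VALID PRODUCT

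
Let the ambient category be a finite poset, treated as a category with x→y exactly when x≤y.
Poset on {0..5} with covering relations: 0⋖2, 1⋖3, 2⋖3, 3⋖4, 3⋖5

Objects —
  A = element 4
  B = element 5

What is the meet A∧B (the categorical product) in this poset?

Answer: A∧B = 3

Derivation:
{x : x⊑A ∧ x⊑B} = {0,1,2,3}  (A=4, B=5)
  0 ⊑ 3
  1 ⊑ 3
  2 ⊑ 3
  3 ⊑ 3
glb = 3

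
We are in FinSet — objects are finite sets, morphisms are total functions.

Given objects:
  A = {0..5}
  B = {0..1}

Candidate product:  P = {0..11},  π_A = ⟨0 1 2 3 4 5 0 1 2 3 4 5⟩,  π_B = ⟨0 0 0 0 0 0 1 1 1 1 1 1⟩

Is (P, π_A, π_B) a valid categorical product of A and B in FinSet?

|A|·|B| = 6·2 = 12;  |P| = 12
Check the pairing map k ↦ (π_A(k), π_B(k)):
  0 ↦ (0,0)
  1 ↦ (1,0)
  2 ↦ (2,0)
  3 ↦ (3,0)
  4 ↦ (4,0)
  5 ↦ (5,0)
  6 ↦ (0,1)
  7 ↦ (1,1)
  8 ↦ (2,1)
  9 ↦ (3,1)
  10 ↦ (4,1)
  11 ↦ (5,1)
distinct pairs in image: 12 / 12 needed
  → bijection onto A×B; projections well-typed.

Answer: VALID PRODUCT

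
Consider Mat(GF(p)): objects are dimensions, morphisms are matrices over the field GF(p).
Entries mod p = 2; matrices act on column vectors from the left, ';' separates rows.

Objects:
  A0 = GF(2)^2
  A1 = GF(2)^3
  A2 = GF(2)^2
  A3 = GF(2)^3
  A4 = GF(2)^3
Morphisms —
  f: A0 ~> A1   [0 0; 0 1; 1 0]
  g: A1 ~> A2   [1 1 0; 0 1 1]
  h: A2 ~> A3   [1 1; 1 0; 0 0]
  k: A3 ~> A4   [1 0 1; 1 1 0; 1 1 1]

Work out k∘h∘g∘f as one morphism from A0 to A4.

  e0=(1,0) f~>(0,0,1) g~>(0,1) h~>(1,0,0) k~>(1,1,1)
  e1=(0,1) f~>(0,1,0) g~>(1,1) h~>(0,1,0) k~>(0,1,1)
result: [1 0; 1 1; 1 1]

Answer: [1 0; 1 1; 1 1]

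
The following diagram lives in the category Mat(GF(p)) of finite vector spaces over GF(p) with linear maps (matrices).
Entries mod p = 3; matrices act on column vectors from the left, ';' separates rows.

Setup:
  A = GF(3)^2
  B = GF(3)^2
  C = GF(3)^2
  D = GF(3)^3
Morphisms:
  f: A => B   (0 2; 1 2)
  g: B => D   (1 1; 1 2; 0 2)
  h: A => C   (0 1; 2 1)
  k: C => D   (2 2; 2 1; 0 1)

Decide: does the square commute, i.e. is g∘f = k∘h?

Path 1 = f;g:
  e0=⟨1,0⟩ f=>⟨0,1⟩ g=>⟨1,2,2⟩
  e1=⟨0,1⟩ f=>⟨2,2⟩ g=>⟨1,0,1⟩
  result₁ = (1 1; 2 0; 2 1)
Path 2 = h;k:
  e0=⟨1,0⟩ h=>⟨0,2⟩ k=>⟨1,2,2⟩
  e1=⟨0,1⟩ h=>⟨1,1⟩ k=>⟨1,0,1⟩
  result₂ = (1 1; 2 0; 2 1)
Equal? YES — commutes

Answer: COMMUTES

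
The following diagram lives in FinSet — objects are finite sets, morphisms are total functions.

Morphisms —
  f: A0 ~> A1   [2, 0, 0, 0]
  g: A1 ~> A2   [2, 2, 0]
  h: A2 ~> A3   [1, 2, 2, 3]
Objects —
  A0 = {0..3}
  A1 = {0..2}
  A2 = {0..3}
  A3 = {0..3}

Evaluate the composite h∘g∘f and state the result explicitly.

  0 f~>2 g~>0 h~>1
  1 f~>0 g~>2 h~>2
  2 f~>0 g~>2 h~>2
  3 f~>0 g~>2 h~>2
composite: [1, 2, 2, 2]

Answer: [1, 2, 2, 2]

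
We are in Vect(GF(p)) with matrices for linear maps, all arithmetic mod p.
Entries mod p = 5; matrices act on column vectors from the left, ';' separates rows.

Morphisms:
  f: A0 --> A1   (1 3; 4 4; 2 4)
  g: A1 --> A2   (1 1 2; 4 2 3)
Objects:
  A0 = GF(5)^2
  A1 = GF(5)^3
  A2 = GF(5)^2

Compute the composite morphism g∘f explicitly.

  e0=[1,0] f-->[1,4,2] g-->[4,3]
  e1=[0,1] f-->[3,4,4] g-->[0,2]
composite: (4 0; 3 2)

Answer: (4 0; 3 2)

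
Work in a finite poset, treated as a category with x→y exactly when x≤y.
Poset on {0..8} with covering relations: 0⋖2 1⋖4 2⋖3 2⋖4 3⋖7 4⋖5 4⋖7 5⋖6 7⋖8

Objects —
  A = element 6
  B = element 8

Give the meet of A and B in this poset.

Answer: A∧B = 4

Derivation:
Lower bounds of A=6 and B=8: {0,1,2,4}
  0 ≤ 4
  1 ≤ 4
  2 ≤ 4
  4 ≤ 4
glb = 4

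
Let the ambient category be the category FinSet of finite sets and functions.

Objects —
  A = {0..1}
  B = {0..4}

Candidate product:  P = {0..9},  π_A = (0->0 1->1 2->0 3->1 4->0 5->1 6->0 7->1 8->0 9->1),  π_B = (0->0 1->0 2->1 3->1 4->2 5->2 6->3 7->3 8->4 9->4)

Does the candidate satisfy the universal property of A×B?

Answer: VALID PRODUCT

Derivation:
|A|·|B| = 2·5 = 10;  |P| = 10
Check the pairing map k ↦ (π_A(k), π_B(k)):
  0 -> (0,0)
  1 -> (1,0)
  2 -> (0,1)
  3 -> (1,1)
  4 -> (0,2)
  5 -> (1,2)
  6 -> (0,3)
  7 -> (1,3)
  8 -> (0,4)
  9 -> (1,4)
distinct pairs in image: 10 / 10 needed
  → bijection onto A×B; projections well-typed.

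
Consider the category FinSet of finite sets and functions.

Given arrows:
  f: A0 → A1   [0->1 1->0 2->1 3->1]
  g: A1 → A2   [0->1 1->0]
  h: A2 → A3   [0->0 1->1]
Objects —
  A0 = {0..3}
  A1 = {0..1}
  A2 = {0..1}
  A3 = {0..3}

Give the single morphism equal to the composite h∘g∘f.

  0 f→1 g→0 h→0
  1 f→0 g→1 h→1
  2 f→1 g→0 h→0
  3 f→1 g→0 h→0
⟦path⟧: [0->0 1->1 2->0 3->0]

Answer: [0->0 1->1 2->0 3->0]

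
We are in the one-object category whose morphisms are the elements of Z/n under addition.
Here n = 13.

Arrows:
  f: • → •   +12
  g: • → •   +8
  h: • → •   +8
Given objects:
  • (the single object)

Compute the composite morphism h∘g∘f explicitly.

  0 +12≡12 +8≡7 +8≡2  (mod 13)
result: +2

Answer: +2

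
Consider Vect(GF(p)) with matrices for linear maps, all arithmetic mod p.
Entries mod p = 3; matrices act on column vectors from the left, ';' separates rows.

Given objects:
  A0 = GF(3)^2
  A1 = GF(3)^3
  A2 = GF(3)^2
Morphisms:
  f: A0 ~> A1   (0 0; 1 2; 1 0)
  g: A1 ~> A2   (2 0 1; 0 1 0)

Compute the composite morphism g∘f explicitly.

Answer: (1 0; 1 2)

Work:
  e0=⟨1,0⟩ f~>⟨0,1,1⟩ g~>⟨1,1⟩
  e1=⟨0,1⟩ f~>⟨0,2,0⟩ g~>⟨0,2⟩
composite: (1 0; 1 2)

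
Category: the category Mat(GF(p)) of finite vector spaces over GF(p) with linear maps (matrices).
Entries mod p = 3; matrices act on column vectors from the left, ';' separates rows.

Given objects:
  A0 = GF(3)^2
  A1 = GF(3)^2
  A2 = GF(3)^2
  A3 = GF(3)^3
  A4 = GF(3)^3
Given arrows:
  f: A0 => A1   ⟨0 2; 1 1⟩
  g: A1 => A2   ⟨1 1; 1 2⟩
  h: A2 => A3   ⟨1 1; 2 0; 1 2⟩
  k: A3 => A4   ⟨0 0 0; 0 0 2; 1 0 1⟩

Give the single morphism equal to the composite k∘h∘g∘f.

Answer: ⟨0 0; 1 1; 2 0⟩

Trace:
  e0=[1,0] f=>[0,1] g=>[1,2] h=>[0,2,2] k=>[0,1,2]
  e1=[0,1] f=>[2,1] g=>[0,1] h=>[1,0,2] k=>[0,1,0]
composite: ⟨0 0; 1 1; 2 0⟩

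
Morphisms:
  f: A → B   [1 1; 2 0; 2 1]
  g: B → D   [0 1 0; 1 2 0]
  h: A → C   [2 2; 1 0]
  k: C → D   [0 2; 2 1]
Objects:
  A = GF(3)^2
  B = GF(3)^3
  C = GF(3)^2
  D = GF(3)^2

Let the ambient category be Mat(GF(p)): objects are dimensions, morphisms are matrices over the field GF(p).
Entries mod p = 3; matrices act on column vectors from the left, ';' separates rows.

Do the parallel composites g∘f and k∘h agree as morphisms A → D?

Along f;g (path 1):
  e0=[1,0] f→[1,2,2] g→[2,2]
  e1=[0,1] f→[1,0,1] g→[0,1]
  composite₁ = [2 0; 2 1]
Along h;k (path 2):
  e0=[1,0] h→[2,1] k→[2,2]
  e1=[0,1] h→[2,0] k→[0,1]
  composite₂ = [2 0; 2 1]
Equal? YES — commutes

Answer: COMMUTES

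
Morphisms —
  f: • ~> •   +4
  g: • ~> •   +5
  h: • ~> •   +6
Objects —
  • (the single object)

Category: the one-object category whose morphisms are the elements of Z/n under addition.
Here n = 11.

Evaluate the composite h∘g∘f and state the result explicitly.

Answer: +4

Derivation:
  0 +4≡4 +5≡9 +6≡4  (mod 11)
composite: +4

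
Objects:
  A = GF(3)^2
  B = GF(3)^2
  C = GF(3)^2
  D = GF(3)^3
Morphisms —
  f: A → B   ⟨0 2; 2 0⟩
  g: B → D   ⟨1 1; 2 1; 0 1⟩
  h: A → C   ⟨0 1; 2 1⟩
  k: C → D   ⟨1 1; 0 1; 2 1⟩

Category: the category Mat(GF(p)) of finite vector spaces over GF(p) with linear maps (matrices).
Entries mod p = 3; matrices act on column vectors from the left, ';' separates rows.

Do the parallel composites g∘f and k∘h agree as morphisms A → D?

Path 1 = f;g:
  e0=[1,0] f→[0,2] g→[2,2,2]
  e1=[0,1] f→[2,0] g→[2,1,0]
  ⟦path⟧₁ = ⟨2 2; 2 1; 2 0⟩
Path 2 = h;k:
  e0=[1,0] h→[0,2] k→[2,2,2]
  e1=[0,1] h→[1,1] k→[2,1,0]
  ⟦path⟧₂ = ⟨2 2; 2 1; 2 0⟩
Equal? same morphism ✓

Answer: COMMUTES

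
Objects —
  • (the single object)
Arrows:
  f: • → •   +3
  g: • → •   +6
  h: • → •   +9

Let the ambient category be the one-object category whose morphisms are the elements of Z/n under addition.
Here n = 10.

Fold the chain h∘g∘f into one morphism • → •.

Answer: +8

Derivation:
  0 +3≡3 +6≡9 +9≡8  (mod 10)
composite: +8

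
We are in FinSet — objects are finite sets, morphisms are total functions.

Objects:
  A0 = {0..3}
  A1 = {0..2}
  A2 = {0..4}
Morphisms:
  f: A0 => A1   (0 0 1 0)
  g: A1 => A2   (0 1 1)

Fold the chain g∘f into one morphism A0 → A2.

Answer: (0 0 1 0)

Work:
  0 f=>0 g=>0
  1 f=>0 g=>0
  2 f=>1 g=>1
  3 f=>0 g=>0
composite: (0 0 1 0)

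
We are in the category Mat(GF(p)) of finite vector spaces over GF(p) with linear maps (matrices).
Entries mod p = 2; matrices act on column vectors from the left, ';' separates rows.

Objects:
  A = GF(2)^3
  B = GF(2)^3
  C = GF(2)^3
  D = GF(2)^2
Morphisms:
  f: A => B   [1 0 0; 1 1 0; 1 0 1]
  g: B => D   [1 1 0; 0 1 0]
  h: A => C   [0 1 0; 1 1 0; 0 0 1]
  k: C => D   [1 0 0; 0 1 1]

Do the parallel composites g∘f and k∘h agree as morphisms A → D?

Answer: DOES NOT COMMUTE

Trace:
Along f;g (path 1):
  e0=⟨1,0,0⟩ f=>⟨1,1,1⟩ g=>⟨0,1⟩
  e1=⟨0,1,0⟩ f=>⟨0,1,0⟩ g=>⟨1,1⟩
  e2=⟨0,0,1⟩ f=>⟨0,0,1⟩ g=>⟨0,0⟩
  composite₁ = [0 1 0; 1 1 0]
Along h;k (path 2):
  e0=⟨1,0,0⟩ h=>⟨0,1,0⟩ k=>⟨0,1⟩
  e1=⟨0,1,0⟩ h=>⟨1,1,0⟩ k=>⟨1,1⟩
  e2=⟨0,0,1⟩ h=>⟨0,0,1⟩ k=>⟨0,1⟩
  composite₂ = [0 1 0; 1 1 1]
Equal? distinct morphisms ✗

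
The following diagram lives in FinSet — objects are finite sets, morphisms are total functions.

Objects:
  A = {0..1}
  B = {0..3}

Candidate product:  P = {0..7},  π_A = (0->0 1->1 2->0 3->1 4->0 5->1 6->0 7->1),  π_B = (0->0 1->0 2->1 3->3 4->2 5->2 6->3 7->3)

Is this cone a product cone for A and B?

Answer: NOT A VALID PRODUCT — duplicate pair at indices 7,3

Work:
|A|·|B| = 2·4 = 8;  |P| = 8
Check the pairing map k ↦ (π_A(k), π_B(k)):
  0 -> (0,0)
  1 -> (1,0)
  2 -> (0,1)
  3 -> (1,3)
  4 -> (0,2)
  5 -> (1,2)
  6 -> (0,3)
  7 -> (1,3)  ✗ repeats pair of k=3
distinct pairs in image: 7 / 8 needed
  → (1,3) hit at k=3 and k=7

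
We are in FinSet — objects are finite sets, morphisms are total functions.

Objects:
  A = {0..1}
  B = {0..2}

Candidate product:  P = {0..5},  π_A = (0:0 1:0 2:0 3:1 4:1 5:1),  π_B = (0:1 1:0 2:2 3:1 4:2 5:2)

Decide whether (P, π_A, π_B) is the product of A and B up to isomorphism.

Answer: NOT A VALID PRODUCT — duplicate pair at indices 4,5

Work:
|A|·|B| = 2·3 = 6;  |P| = 6
Check the pairing map k ↦ (π_A(k), π_B(k)):
  0 : (0,1)
  1 : (0,0)
  2 : (0,2)
  3 : (1,1)
  4 : (1,2)
  5 : (1,2)  ✗ repeats pair of k=4
distinct pairs in image: 5 / 6 needed
  → (1,2) hit at k=4 and k=5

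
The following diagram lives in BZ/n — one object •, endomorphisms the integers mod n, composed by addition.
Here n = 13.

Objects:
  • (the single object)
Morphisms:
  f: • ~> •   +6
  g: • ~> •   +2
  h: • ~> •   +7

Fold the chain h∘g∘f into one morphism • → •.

  0 +6≡6 +2≡8 +7≡2  (mod 13)
composite: +2

Answer: +2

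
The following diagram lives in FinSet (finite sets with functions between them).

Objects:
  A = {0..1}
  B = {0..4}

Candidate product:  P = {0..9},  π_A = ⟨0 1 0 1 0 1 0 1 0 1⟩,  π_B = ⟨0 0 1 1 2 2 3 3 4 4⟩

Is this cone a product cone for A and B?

Answer: VALID PRODUCT

Derivation:
|A|·|B| = 2·5 = 10;  |P| = 10
Check the pairing map k ↦ (π_A(k), π_B(k)):
  0 -> (0,0)
  1 -> (1,0)
  2 -> (0,1)
  3 -> (1,1)
  4 -> (0,2)
  5 -> (1,2)
  6 -> (0,3)
  7 -> (1,3)
  8 -> (0,4)
  9 -> (1,4)
distinct pairs in image: 10 / 10 needed
  → bijection onto A×B; projections well-typed.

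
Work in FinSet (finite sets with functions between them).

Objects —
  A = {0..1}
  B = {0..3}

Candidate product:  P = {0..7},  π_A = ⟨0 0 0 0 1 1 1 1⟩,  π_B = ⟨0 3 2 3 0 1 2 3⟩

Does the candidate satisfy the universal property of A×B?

|A|·|B| = 2·4 = 8;  |P| = 8
Check the pairing map k ↦ (π_A(k), π_B(k)):
  0 -> (0,0)
  1 -> (0,3)
  2 -> (0,2)
  3 -> (0,3)  ✗ repeats pair of k=1
  4 -> (1,0)
  5 -> (1,1)
  6 -> (1,2)
  7 -> (1,3)
distinct pairs in image: 7 / 8 needed
  → (0,3) hit at k=1 and k=3

Answer: NOT A VALID PRODUCT — duplicate pair at indices 3,1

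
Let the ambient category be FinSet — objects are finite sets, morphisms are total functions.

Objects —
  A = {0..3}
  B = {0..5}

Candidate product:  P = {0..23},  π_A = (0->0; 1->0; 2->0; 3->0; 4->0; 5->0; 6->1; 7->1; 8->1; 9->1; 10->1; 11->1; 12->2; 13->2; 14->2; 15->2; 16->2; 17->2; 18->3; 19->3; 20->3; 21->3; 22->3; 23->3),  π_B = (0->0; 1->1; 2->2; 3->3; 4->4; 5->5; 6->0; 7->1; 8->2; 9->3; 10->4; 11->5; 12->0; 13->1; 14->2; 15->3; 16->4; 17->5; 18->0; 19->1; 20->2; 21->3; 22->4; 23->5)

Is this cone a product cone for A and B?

|A|·|B| = 4·6 = 24;  |P| = 24
Check the pairing map k ↦ (π_A(k), π_B(k)):
  0 -> (0,0)
  1 -> (0,1)
  2 -> (0,2)
  3 -> (0,3)
  4 -> (0,4)
  5 -> (0,5)
  6 -> (1,0)
  7 -> (1,1)
  8 -> (1,2)
  9 -> (1,3)
  10 -> (1,4)
  11 -> (1,5)
  12 -> (2,0)
  13 -> (2,1)
  14 -> (2,2)
  15 -> (2,3)
  16 -> (2,4)
  17 -> (2,5)
  18 -> (3,0)
  19 -> (3,1)
  20 -> (3,2)
  21 -> (3,3)
  22 -> (3,4)
  23 -> (3,5)
distinct pairs in image: 24 / 24 needed
  → bijection onto A×B; projections well-typed.

Answer: VALID PRODUCT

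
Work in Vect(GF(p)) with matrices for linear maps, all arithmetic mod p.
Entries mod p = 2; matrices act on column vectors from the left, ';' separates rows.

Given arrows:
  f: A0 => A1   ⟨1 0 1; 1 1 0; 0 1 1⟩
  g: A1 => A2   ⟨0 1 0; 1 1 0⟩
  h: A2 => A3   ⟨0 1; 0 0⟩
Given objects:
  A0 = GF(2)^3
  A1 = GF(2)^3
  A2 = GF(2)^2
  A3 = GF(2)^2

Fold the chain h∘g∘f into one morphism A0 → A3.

Answer: ⟨0 1 1; 0 0 0⟩

Trace:
  e0=(1,0,0) f=>(1,1,0) g=>(1,0) h=>(0,0)
  e1=(0,1,0) f=>(0,1,1) g=>(1,1) h=>(1,0)
  e2=(0,0,1) f=>(1,0,1) g=>(0,1) h=>(1,0)
⟦path⟧: ⟨0 1 1; 0 0 0⟩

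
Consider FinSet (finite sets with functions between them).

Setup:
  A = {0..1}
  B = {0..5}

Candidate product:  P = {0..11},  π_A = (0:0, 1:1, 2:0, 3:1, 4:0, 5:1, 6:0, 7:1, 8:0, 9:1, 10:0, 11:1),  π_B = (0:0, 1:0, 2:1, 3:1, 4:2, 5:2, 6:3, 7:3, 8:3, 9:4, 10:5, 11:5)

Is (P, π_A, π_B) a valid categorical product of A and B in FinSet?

Answer: NOT A VALID PRODUCT — duplicate pair at indices 6,8

Trace:
|A|·|B| = 2·6 = 12;  |P| = 12
Check the pairing map k ↦ (π_A(k), π_B(k)):
  0 : (0,0)
  1 : (1,0)
  2 : (0,1)
  3 : (1,1)
  4 : (0,2)
  5 : (1,2)
  6 : (0,3)
  7 : (1,3)
  8 : (0,3)  ✗ repeats pair of k=6
  9 : (1,4)
  10 : (0,5)
  11 : (1,5)
distinct pairs in image: 11 / 12 needed
  → (0,3) hit at k=6 and k=8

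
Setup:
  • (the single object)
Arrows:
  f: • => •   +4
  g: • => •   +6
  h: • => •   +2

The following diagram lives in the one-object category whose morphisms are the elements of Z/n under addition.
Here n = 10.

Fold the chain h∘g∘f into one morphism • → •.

  0 +4≡4 +6≡0 +2≡2  (mod 10)
composite: +2

Answer: +2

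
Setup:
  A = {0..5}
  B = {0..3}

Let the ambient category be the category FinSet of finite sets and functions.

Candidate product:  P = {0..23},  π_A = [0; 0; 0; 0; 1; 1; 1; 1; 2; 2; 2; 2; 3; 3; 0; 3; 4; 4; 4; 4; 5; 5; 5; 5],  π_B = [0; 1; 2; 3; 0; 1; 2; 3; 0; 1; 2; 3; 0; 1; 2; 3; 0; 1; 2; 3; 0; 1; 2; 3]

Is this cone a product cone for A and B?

|A|·|B| = 6·4 = 24;  |P| = 24
Check the pairing map k ↦ (π_A(k), π_B(k)):
  0 : (0,0)
  1 : (0,1)
  2 : (0,2)
  3 : (0,3)
  4 : (1,0)
  5 : (1,1)
  6 : (1,2)
  7 : (1,3)
  8 : (2,0)
  9 : (2,1)
  10 : (2,2)
  11 : (2,3)
  12 : (3,0)
  13 : (3,1)
  14 : (0,2)  ✗ repeats pair of k=2
  15 : (3,3)
  16 : (4,0)
  17 : (4,1)
  18 : (4,2)
  19 : (4,3)
  20 : (5,0)
  21 : (5,1)
  22 : (5,2)
  23 : (5,3)
distinct pairs in image: 23 / 24 needed
  → (0,2) hit at k=2 and k=14

Answer: NOT A VALID PRODUCT — duplicate pair at indices 2,14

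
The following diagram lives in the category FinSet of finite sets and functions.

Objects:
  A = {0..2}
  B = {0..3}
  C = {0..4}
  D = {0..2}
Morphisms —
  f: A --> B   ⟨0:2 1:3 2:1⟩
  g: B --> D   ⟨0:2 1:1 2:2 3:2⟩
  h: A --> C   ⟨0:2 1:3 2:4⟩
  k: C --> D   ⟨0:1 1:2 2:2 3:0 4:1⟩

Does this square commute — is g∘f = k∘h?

Answer: DOES NOT COMMUTE

Trace:
Path 1 = f;g:
  0 f-->2 g-->2
  1 f-->3 g-->2
  2 f-->1 g-->1
  composite₁ = ⟨0:2 1:2 2:1⟩
Path 2 = h;k:
  0 h-->2 k-->2
  1 h-->3 k-->0
  2 h-->4 k-->1
  composite₂ = ⟨0:2 1:0 2:1⟩
Equal? distinct morphisms ✗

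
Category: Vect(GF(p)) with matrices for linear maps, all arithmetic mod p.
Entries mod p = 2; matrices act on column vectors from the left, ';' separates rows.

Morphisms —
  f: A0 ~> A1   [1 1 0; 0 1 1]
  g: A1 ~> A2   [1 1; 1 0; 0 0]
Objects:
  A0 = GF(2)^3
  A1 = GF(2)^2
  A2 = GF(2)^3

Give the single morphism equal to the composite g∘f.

  e0=⟨1,0,0⟩ f~>⟨1,0⟩ g~>⟨1,1,0⟩
  e1=⟨0,1,0⟩ f~>⟨1,1⟩ g~>⟨0,1,0⟩
  e2=⟨0,0,1⟩ f~>⟨0,1⟩ g~>⟨1,0,0⟩
result: [1 0 1; 1 1 0; 0 0 0]

Answer: [1 0 1; 1 1 0; 0 0 0]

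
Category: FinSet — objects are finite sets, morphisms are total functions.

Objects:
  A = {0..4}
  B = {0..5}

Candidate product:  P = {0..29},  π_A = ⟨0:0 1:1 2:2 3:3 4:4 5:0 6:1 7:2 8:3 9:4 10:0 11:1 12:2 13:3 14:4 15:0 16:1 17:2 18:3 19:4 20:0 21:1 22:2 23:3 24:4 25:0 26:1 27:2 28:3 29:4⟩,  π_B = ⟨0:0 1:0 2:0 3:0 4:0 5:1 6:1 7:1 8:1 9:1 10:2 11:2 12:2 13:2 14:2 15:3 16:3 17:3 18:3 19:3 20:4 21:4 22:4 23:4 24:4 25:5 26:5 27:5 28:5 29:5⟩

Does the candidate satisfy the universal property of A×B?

|A|·|B| = 5·6 = 30;  |P| = 30
Check the pairing map k ↦ (π_A(k), π_B(k)):
  0 : (0,0)
  1 : (1,0)
  2 : (2,0)
  3 : (3,0)
  4 : (4,0)
  5 : (0,1)
  6 : (1,1)
  7 : (2,1)
  8 : (3,1)
  9 : (4,1)
  10 : (0,2)
  11 : (1,2)
  12 : (2,2)
  13 : (3,2)
  14 : (4,2)
  15 : (0,3)
  16 : (1,3)
  17 : (2,3)
  18 : (3,3)
  19 : (4,3)
  20 : (0,4)
  21 : (1,4)
  22 : (2,4)
  23 : (3,4)
  24 : (4,4)
  25 : (0,5)
  26 : (1,5)
  27 : (2,5)
  28 : (3,5)
  29 : (4,5)
distinct pairs in image: 30 / 30 needed
  → bijection onto A×B; projections well-typed.

Answer: VALID PRODUCT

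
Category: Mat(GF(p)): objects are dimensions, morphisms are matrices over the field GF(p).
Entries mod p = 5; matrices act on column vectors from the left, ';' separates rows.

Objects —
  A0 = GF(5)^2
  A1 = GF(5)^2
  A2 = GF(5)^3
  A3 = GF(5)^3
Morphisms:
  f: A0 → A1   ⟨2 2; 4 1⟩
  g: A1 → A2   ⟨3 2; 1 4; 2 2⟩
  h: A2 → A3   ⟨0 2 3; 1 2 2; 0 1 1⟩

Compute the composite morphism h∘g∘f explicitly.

  e0=[1,0] f→[2,4] g→[4,3,2] h→[2,4,0]
  e1=[0,1] f→[2,1] g→[3,1,1] h→[0,2,2]
composite: ⟨2 0; 4 2; 0 2⟩

Answer: ⟨2 0; 4 2; 0 2⟩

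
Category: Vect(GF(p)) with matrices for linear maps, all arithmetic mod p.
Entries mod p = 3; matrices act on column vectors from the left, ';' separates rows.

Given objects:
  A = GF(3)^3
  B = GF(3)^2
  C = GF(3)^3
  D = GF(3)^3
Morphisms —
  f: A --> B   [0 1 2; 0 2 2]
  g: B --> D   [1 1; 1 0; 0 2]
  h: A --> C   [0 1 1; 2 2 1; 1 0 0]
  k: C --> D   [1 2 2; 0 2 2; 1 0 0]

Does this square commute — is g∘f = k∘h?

Answer: DOES NOT COMMUTE

Work:
1) trace f;g:
  e0=(1,0,0) f-->(0,0) g-->(0,0,0)
  e1=(0,1,0) f-->(1,2) g-->(0,1,1)
  e2=(0,0,1) f-->(2,2) g-->(1,2,1)
  result₁ = [0 0 1; 0 1 2; 0 1 1]
2) trace h;k:
  e0=(1,0,0) h-->(0,2,1) k-->(0,0,0)
  e1=(0,1,0) h-->(1,2,0) k-->(2,1,1)
  e2=(0,0,1) h-->(1,1,0) k-->(0,2,1)
  result₂ = [0 2 0; 0 1 2; 0 1 1]
Equal? distinct morphisms ✗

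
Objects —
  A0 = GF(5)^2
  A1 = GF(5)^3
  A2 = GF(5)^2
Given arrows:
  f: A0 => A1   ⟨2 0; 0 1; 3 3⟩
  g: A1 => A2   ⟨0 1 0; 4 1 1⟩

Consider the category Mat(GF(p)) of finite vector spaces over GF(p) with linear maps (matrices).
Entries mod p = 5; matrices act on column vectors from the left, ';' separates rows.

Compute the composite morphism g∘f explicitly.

  e0=[1,0] f=>[2,0,3] g=>[0,1]
  e1=[0,1] f=>[0,1,3] g=>[1,4]
⟦path⟧: ⟨0 1; 1 4⟩

Answer: ⟨0 1; 1 4⟩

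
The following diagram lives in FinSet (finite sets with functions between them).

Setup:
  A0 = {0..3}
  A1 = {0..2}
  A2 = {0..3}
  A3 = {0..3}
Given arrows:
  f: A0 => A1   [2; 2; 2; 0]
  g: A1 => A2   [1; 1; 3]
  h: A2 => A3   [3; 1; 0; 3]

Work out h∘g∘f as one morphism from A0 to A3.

Answer: [3; 3; 3; 1]

Work:
  0 f=>2 g=>3 h=>3
  1 f=>2 g=>3 h=>3
  2 f=>2 g=>3 h=>3
  3 f=>0 g=>1 h=>1
result: [3; 3; 3; 1]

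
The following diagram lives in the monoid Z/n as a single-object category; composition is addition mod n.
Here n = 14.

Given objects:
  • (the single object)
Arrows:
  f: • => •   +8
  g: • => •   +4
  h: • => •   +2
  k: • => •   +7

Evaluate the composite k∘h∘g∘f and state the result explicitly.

  0 +8≡8 +4≡12 +2≡0 +7≡7  (mod 14)
result: +7

Answer: +7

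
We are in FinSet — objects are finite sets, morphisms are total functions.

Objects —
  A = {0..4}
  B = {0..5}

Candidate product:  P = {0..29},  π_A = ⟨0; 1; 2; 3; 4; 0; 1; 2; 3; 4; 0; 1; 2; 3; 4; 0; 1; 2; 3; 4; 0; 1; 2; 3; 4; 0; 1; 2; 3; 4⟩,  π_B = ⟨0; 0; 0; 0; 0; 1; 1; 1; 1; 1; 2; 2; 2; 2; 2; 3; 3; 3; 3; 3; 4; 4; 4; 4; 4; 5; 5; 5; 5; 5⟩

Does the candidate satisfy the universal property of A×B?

Answer: VALID PRODUCT

Work:
|A|·|B| = 5·6 = 30;  |P| = 30
Check the pairing map k ↦ (π_A(k), π_B(k)):
  0 -> (0,0)
  1 -> (1,0)
  2 -> (2,0)
  3 -> (3,0)
  4 -> (4,0)
  5 -> (0,1)
  6 -> (1,1)
  7 -> (2,1)
  8 -> (3,1)
  9 -> (4,1)
  10 -> (0,2)
  11 -> (1,2)
  12 -> (2,2)
  13 -> (3,2)
  14 -> (4,2)
  15 -> (0,3)
  16 -> (1,3)
  17 -> (2,3)
  18 -> (3,3)
  19 -> (4,3)
  20 -> (0,4)
  21 -> (1,4)
  22 -> (2,4)
  23 -> (3,4)
  24 -> (4,4)
  25 -> (0,5)
  26 -> (1,5)
  27 -> (2,5)
  28 -> (3,5)
  29 -> (4,5)
distinct pairs in image: 30 / 30 needed
  → bijection onto A×B; projections well-typed.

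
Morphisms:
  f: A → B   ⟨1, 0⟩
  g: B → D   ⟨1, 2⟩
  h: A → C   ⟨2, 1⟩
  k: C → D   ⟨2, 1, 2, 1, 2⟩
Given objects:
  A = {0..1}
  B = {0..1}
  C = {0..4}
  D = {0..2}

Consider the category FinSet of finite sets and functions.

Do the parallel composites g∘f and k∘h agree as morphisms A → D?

Answer: COMMUTES

Trace:
1) trace f;g:
  0 f→1 g→2
  1 f→0 g→1
  ⟦path⟧₁ = ⟨2, 1⟩
2) trace h;k:
  0 h→2 k→2
  1 h→1 k→1
  ⟦path⟧₂ = ⟨2, 1⟩
Equal? YES — commutes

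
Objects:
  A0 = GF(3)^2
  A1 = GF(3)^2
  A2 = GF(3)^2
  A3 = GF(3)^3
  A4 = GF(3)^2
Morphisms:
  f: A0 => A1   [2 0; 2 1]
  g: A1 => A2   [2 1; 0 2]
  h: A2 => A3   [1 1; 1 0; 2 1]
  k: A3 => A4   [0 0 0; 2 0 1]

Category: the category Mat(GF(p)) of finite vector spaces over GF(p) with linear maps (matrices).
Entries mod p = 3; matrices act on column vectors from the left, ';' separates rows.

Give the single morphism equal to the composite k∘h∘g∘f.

  e0=[1,0] f=>[2,2] g=>[0,1] h=>[1,0,1] k=>[0,0]
  e1=[0,1] f=>[0,1] g=>[1,2] h=>[0,1,1] k=>[0,1]
⟦path⟧: [0 0; 0 1]

Answer: [0 0; 0 1]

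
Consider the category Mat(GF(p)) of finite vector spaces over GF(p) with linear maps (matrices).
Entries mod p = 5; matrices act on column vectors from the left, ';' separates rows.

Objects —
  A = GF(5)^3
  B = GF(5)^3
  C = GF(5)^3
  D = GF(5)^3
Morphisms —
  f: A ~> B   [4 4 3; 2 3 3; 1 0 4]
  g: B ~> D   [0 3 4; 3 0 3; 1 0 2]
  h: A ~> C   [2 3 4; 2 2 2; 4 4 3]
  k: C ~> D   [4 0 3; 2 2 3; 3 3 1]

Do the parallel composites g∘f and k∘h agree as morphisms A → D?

Answer: COMMUTES

Work:
Along f;g (path 1):
  e0=[1,0,0] f~>[4,2,1] g~>[0,0,1]
  e1=[0,1,0] f~>[4,3,0] g~>[4,2,4]
  e2=[0,0,1] f~>[3,3,4] g~>[0,1,1]
  ⟦path⟧₁ = [0 4 0; 0 2 1; 1 4 1]
Along h;k (path 2):
  e0=[1,0,0] h~>[2,2,4] k~>[0,0,1]
  e1=[0,1,0] h~>[3,2,4] k~>[4,2,4]
  e2=[0,0,1] h~>[4,2,3] k~>[0,1,1]
  ⟦path⟧₂ = [0 4 0; 0 2 1; 1 4 1]
Equal? same morphism ✓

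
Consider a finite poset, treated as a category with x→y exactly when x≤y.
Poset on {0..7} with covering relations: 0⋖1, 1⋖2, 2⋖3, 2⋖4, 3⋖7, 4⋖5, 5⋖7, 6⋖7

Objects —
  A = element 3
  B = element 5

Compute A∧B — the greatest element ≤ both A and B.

Lower bounds of A=3 and B=5: {0,1,2}
  0 ≤ 2
  1 ≤ 2
  2 ≤ 2
glb = 2

Answer: A∧B = 2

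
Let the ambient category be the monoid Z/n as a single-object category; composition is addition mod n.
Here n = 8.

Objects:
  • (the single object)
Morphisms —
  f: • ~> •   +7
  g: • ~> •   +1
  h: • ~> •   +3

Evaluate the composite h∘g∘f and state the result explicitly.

Answer: +3

Work:
  0 +7≡7 +1≡0 +3≡3  (mod 8)
composite: +3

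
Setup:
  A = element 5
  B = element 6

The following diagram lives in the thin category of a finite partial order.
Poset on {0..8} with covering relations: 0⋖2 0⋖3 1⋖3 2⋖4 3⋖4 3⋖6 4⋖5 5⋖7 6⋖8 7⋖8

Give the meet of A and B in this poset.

Answer: A∧B = 3

Work:
{x : x≤A ∧ x≤B} = {0,1,3}  (A=5, B=6)
  0 ≤ 3
  1 ≤ 3
  3 ≤ 3
glb = 3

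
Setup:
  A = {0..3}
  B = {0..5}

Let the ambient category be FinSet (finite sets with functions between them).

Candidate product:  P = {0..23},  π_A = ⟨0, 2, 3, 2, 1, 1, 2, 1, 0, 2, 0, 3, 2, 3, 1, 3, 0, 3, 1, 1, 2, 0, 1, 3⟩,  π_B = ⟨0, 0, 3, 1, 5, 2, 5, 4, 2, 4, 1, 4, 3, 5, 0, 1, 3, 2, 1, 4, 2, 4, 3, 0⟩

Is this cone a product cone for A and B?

|A|·|B| = 4·6 = 24;  |P| = 24
Check the pairing map k ↦ (π_A(k), π_B(k)):
  0 -> (0,0)
  1 -> (2,0)
  2 -> (3,3)
  3 -> (2,1)
  4 -> (1,5)
  5 -> (1,2)
  6 -> (2,5)
  7 -> (1,4)
  8 -> (0,2)
  9 -> (2,4)
  10 -> (0,1)
  11 -> (3,4)
  12 -> (2,3)
  13 -> (3,5)
  14 -> (1,0)
  15 -> (3,1)
  16 -> (0,3)
  17 -> (3,2)
  18 -> (1,1)
  19 -> (1,4)  ✗ repeats pair of k=7
  20 -> (2,2)
  21 -> (0,4)
  22 -> (1,3)
  23 -> (3,0)
distinct pairs in image: 23 / 24 needed
  → (1,4) hit at k=7 and k=19

Answer: NOT A VALID PRODUCT — duplicate pair at indices 19,7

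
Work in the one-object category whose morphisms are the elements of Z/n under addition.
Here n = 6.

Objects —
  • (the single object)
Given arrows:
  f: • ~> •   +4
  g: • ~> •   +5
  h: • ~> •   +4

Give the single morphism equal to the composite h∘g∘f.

  0 +4≡4 +5≡3 +4≡1  (mod 6)
result: +1

Answer: +1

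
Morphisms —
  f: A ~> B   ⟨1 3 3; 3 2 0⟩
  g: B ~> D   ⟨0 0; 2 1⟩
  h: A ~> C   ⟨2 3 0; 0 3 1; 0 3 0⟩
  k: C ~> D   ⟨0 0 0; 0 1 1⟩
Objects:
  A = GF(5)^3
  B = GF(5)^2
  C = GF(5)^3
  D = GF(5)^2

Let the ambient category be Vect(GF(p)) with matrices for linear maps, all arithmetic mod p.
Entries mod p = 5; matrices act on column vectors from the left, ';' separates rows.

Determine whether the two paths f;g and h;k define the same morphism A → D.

Answer: DOES NOT COMMUTE

Derivation:
1) trace f;g:
  e0=[1,0,0] f~>[1,3] g~>[0,0]
  e1=[0,1,0] f~>[3,2] g~>[0,3]
  e2=[0,0,1] f~>[3,0] g~>[0,1]
  result₁ = ⟨0 0 0; 0 3 1⟩
2) trace h;k:
  e0=[1,0,0] h~>[2,0,0] k~>[0,0]
  e1=[0,1,0] h~>[3,3,3] k~>[0,1]
  e2=[0,0,1] h~>[0,1,0] k~>[0,1]
  result₂ = ⟨0 0 0; 0 1 1⟩
Equal? distinct morphisms ✗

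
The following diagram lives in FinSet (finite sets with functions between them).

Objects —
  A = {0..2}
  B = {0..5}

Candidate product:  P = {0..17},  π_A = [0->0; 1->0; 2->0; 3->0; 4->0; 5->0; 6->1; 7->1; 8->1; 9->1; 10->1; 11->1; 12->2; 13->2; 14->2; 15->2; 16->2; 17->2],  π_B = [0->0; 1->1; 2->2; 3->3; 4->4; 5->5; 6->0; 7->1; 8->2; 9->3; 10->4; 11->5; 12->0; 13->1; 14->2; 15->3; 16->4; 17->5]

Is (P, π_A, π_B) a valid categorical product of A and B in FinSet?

Answer: VALID PRODUCT

Derivation:
|A|·|B| = 3·6 = 18;  |P| = 18
Check the pairing map k ↦ (π_A(k), π_B(k)):
  0 -> (0,0)
  1 -> (0,1)
  2 -> (0,2)
  3 -> (0,3)
  4 -> (0,4)
  5 -> (0,5)
  6 -> (1,0)
  7 -> (1,1)
  8 -> (1,2)
  9 -> (1,3)
  10 -> (1,4)
  11 -> (1,5)
  12 -> (2,0)
  13 -> (2,1)
  14 -> (2,2)
  15 -> (2,3)
  16 -> (2,4)
  17 -> (2,5)
distinct pairs in image: 18 / 18 needed
  → bijection onto A×B; projections well-typed.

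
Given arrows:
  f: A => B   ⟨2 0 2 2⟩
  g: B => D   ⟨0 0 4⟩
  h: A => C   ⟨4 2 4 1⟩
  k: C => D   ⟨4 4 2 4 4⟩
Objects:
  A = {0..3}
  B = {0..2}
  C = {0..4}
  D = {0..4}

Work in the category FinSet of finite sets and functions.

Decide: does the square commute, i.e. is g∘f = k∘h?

Answer: DOES NOT COMMUTE

Trace:
Path 1 = f;g:
  0 f=>2 g=>4
  1 f=>0 g=>0
  2 f=>2 g=>4
  3 f=>2 g=>4
  result₁ = ⟨4 0 4 4⟩
Path 2 = h;k:
  0 h=>4 k=>4
  1 h=>2 k=>2
  2 h=>4 k=>4
  3 h=>1 k=>4
  result₂ = ⟨4 2 4 4⟩
Equal? NO — does not commute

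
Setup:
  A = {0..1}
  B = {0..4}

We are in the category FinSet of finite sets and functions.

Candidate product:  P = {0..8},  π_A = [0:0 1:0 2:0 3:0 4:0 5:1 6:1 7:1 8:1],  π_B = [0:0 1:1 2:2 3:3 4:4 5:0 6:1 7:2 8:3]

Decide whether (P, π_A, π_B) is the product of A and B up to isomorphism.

|A|·|B| = 2·5 = 10;  |P| = 9
  → cardinalities differ; no bijection possible.

Answer: NOT A VALID PRODUCT — |P|=9 ≠ |A|·|B|=10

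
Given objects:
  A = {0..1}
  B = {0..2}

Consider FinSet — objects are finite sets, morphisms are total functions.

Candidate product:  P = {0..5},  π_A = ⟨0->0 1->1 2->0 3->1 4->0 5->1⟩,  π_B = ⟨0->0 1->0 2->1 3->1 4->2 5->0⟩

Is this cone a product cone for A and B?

Answer: NOT A VALID PRODUCT — duplicate pair at indices 1,5

Derivation:
|A|·|B| = 2·3 = 6;  |P| = 6
Check the pairing map k ↦ (π_A(k), π_B(k)):
  0 -> (0,0)
  1 -> (1,0)
  2 -> (0,1)
  3 -> (1,1)
  4 -> (0,2)
  5 -> (1,0)  ✗ repeats pair of k=1
distinct pairs in image: 5 / 6 needed
  → (1,0) hit at k=1 and k=5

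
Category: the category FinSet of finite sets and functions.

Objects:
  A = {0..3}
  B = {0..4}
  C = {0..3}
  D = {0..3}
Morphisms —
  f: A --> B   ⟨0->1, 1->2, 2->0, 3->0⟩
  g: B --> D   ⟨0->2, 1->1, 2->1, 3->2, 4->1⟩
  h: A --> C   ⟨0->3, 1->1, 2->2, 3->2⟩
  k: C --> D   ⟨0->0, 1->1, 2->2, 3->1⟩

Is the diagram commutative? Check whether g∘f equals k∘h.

Answer: COMMUTES

Derivation:
1) trace f;g:
  0 f-->1 g-->1
  1 f-->2 g-->1
  2 f-->0 g-->2
  3 f-->0 g-->2
  result₁ = ⟨0->1, 1->1, 2->2, 3->2⟩
2) trace h;k:
  0 h-->3 k-->1
  1 h-->1 k-->1
  2 h-->2 k-->2
  3 h-->2 k-->2
  result₂ = ⟨0->1, 1->1, 2->2, 3->2⟩
Equal? equal; square commutes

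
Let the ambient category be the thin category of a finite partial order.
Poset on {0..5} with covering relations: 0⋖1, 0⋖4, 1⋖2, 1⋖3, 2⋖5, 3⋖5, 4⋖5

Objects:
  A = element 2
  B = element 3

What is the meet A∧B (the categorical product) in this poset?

Lower bounds of A=2 and B=3: {0,1}
  0 ≤ 1
  1 ≤ 1
glb = 1

Answer: A∧B = 1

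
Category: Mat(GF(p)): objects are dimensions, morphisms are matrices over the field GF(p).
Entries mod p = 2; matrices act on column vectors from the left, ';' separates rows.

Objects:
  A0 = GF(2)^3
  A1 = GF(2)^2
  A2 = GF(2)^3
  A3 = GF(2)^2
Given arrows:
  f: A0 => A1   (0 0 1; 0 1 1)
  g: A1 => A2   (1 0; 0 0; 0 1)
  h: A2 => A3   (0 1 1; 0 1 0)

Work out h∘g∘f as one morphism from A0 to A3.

  e0=[1,0,0] f=>[0,0] g=>[0,0,0] h=>[0,0]
  e1=[0,1,0] f=>[0,1] g=>[0,0,1] h=>[1,0]
  e2=[0,0,1] f=>[1,1] g=>[1,0,1] h=>[1,0]
⟦path⟧: (0 1 1; 0 0 0)

Answer: (0 1 1; 0 0 0)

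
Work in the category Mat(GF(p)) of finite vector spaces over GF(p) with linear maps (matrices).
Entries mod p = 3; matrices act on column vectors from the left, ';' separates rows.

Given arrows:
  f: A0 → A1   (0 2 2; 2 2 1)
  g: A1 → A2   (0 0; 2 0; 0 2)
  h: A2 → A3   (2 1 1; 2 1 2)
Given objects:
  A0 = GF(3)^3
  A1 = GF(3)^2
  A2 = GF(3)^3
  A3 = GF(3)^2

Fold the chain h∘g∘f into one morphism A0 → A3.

  e0=⟨1,0,0⟩ f→⟨0,2⟩ g→⟨0,0,1⟩ h→⟨1,2⟩
  e1=⟨0,1,0⟩ f→⟨2,2⟩ g→⟨0,1,1⟩ h→⟨2,0⟩
  e2=⟨0,0,1⟩ f→⟨2,1⟩ g→⟨0,1,2⟩ h→⟨0,2⟩
composite: (1 2 0; 2 0 2)

Answer: (1 2 0; 2 0 2)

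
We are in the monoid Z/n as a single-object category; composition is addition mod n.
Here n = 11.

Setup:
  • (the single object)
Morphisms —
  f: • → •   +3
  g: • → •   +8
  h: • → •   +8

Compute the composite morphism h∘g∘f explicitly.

Answer: +8

Work:
  0 +3≡3 +8≡0 +8≡8  (mod 11)
result: +8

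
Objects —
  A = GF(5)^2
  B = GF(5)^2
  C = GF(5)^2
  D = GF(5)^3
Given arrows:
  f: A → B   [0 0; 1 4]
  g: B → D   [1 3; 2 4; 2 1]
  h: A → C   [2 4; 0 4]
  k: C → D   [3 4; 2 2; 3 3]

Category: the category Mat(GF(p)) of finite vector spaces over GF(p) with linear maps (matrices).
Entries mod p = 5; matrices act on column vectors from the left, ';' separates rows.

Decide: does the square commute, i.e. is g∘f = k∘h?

Answer: DOES NOT COMMUTE

Work:
Path 1 = f;g:
  e0=⟨1,0⟩ f→⟨0,1⟩ g→⟨3,4,1⟩
  e1=⟨0,1⟩ f→⟨0,4⟩ g→⟨2,1,4⟩
  result₁ = [3 2; 4 1; 1 4]
Path 2 = h;k:
  e0=⟨1,0⟩ h→⟨2,0⟩ k→⟨1,4,1⟩
  e1=⟨0,1⟩ h→⟨4,4⟩ k→⟨3,1,4⟩
  result₂ = [1 3; 4 1; 1 4]
Equal? differ; not commutative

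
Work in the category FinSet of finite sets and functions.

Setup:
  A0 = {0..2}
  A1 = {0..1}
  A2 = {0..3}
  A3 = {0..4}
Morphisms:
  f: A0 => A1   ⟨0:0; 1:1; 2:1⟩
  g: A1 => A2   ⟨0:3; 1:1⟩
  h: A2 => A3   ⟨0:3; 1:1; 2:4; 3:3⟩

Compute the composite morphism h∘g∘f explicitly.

  0 f=>0 g=>3 h=>3
  1 f=>1 g=>1 h=>1
  2 f=>1 g=>1 h=>1
⟦path⟧: ⟨0:3; 1:1; 2:1⟩

Answer: ⟨0:3; 1:1; 2:1⟩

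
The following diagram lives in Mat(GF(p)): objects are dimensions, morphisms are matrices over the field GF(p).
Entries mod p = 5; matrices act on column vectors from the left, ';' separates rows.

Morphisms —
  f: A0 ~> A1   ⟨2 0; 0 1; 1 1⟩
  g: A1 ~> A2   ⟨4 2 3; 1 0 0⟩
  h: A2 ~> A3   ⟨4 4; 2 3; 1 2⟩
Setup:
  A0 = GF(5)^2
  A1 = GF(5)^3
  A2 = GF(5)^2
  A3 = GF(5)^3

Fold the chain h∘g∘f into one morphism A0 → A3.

  e0=[1,0] f~>[2,0,1] g~>[1,2] h~>[2,3,0]
  e1=[0,1] f~>[0,1,1] g~>[0,0] h~>[0,0,0]
result: ⟨2 0; 3 0; 0 0⟩

Answer: ⟨2 0; 3 0; 0 0⟩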